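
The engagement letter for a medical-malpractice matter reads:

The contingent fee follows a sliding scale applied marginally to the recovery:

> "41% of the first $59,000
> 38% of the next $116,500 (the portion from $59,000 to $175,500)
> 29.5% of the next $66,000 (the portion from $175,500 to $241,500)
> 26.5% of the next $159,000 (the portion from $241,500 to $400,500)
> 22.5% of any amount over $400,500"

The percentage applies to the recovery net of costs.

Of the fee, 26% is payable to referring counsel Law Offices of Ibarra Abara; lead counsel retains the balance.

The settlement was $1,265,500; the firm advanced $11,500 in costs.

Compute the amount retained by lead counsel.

$238,355.85

Fee base (net of costs): $1,265,500 − $11,500 = $1,254,000
First $59,000 at 41% = $24,190.00
Next $116,500 at 38% = $44,270.00
Next $66,000 at 29.5% = $19,470.00
Next $159,000 at 26.5% = $42,135.00
Remaining $853,500 at 22.5% = $192,037.50
Fee: $24,190.00 + $44,270.00 + $19,470.00 + $42,135.00 + $192,037.50 = $322,102.50
Referral share: 26% of $322,102.50 = $83,746.65; lead counsel retains $322,102.50 − $83,746.65 = $238,355.85.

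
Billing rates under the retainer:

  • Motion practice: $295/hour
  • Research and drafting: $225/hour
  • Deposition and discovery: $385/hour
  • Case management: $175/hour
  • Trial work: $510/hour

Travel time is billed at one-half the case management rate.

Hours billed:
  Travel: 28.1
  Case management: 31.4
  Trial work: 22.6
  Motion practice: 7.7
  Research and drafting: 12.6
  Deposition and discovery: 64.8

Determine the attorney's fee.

$49,534.25

Motion practice: 7.7 × $295 = $2,271.50
Research and drafting: 12.6 × $225 = $2,835.00
Deposition and discovery: 64.8 × $385 = $24,948.00
Case management: 31.4 × $175 = $5,495.00
Trial work: 22.6 × $510 = $11,526.00
Subtotal: $2,271.50 + $2,835.00 + $24,948.00 + $5,495.00 + $11,526.00 = $47,075.50
Travel: 28.1 × ($175 ÷ 2) = 28.1 × $87.50 = $2,458.75
Total: $47,075.50 + $2,458.75 = $49,534.25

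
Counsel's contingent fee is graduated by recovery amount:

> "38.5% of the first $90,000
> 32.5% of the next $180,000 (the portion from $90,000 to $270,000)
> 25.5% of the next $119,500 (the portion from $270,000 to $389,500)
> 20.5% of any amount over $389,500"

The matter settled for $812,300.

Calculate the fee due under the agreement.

$210,296.50

First $90,000 at 38.5% = $34,650.00
Next $180,000 at 32.5% = $58,500.00
Next $119,500 at 25.5% = $30,472.50
Remaining $422,800 at 20.5% = $86,674.00
Fee: $34,650.00 + $58,500.00 + $30,472.50 + $86,674.00 = $210,296.50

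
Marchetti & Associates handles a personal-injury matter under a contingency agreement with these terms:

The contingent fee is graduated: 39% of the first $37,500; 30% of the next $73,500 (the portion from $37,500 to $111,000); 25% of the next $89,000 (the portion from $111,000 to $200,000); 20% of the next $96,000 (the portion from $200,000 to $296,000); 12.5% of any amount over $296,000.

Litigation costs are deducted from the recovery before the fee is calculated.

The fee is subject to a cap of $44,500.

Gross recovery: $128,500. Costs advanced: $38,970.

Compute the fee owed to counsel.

Fee base (net of costs): $128,500 − $38,970 = $89,530
First $37,500 at 39% = $14,625.00
Remaining $52,030 at 30% = $15,609.00
Fee: $14,625.00 + $15,609.00 = $30,234.00
$30,234.00 is under the $44,500 cap.

$30,234.00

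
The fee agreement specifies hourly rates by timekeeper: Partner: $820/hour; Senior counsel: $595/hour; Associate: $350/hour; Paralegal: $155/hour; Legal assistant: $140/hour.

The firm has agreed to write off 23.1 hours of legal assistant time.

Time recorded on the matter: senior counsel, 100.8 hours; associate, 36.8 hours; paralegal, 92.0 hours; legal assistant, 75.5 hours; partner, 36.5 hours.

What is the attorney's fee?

$124,382.00

Partner: 36.5 × $820 = $29,930.00
Senior counsel: 100.8 × $595 = $59,976.00
Associate: 36.8 × $350 = $12,880.00
Paralegal: 92.0 × $155 = $14,260.00
Legal assistant: 75.5 × $140 = $10,570.00
Subtotal: $127,616.00
Write-off: 23.1 × $140 = $3,234.00
Total: $127,616.00 − $3,234.00 = $124,382.00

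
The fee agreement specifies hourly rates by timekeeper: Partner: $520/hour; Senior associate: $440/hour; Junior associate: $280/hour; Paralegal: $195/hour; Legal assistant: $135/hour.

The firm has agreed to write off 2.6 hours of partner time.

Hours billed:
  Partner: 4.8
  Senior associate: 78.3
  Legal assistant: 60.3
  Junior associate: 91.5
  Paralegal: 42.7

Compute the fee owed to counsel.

Partner: 4.8 × $520 = $2,496.00
Senior associate: 78.3 × $440 = $34,452.00
Junior associate: 91.5 × $280 = $25,620.00
Paralegal: 42.7 × $195 = $8,326.50
Legal assistant: 60.3 × $135 = $8,140.50
Subtotal: $79,035.00
Write-off: 2.6 × $520 = $1,352.00
Total: $79,035.00 − $1,352.00 = $77,683.00

$77,683.00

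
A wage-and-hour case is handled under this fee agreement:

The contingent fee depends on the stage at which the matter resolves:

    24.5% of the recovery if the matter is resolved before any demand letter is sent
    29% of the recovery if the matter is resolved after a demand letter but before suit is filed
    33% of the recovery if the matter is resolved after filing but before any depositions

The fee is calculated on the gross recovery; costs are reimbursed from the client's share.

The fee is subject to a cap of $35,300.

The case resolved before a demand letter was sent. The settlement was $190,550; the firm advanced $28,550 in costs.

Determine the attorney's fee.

Fee base is the gross recovery, $190,550; costs are reimbursed separately.
The matter resolved before a demand letter was sent, so the 24.5% rate applies.
$190,550 × 24.5% = $46,684.75
$46,684.75 exceeds the $35,300 cap, so the fee is capped at $35,300.00.

$35,300.00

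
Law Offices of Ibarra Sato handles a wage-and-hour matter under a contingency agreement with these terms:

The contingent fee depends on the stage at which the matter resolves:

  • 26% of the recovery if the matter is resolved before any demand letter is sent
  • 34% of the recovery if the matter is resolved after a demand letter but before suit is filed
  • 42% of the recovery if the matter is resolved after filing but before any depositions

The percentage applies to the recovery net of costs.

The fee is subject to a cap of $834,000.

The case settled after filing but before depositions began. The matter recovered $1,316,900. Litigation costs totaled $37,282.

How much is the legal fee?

Fee base (net of costs): $1,316,900 − $37,282 = $1,279,618
The matter settled after filing but before depositions began, so the 42% rate applies.
$1,279,618 × 42% = $537,439.56
$537,439.56 is under the $834,000 cap.

$537,439.56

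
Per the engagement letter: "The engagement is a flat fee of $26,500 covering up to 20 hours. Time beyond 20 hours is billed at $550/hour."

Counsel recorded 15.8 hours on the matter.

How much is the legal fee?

15.8 hours is within the 20-hour scope; only the flat fee applies.

$26,500.00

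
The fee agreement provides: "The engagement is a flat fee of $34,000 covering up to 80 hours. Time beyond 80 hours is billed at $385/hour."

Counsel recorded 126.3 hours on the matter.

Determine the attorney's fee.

$51,825.50

Flat fee: $34,000.00
Excess hours: 126.3 − 80 = 46.3
Overrun: 46.3 × $385 = $17,825.50
Total: $34,000.00 + $17,825.50 = $51,825.50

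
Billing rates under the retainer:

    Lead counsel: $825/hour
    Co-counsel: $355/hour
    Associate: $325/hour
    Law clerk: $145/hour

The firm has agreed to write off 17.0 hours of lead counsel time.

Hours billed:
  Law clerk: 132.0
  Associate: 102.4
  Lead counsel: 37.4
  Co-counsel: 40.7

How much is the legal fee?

Lead counsel: 37.4 × $825 = $30,855.00
Co-counsel: 40.7 × $355 = $14,448.50
Associate: 102.4 × $325 = $33,280.00
Law clerk: 132.0 × $145 = $19,140.00
Subtotal: $97,723.50
Write-off: 17.0 × $825 = $14,025.00
Total: $97,723.50 − $14,025.00 = $83,698.50

$83,698.50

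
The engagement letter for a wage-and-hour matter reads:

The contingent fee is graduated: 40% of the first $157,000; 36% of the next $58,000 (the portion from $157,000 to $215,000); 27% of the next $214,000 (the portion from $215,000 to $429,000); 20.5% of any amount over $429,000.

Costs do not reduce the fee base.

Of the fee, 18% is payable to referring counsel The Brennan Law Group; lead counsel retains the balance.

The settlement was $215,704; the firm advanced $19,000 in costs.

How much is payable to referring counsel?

$15,096.61

Fee base is the gross recovery, $215,704; costs are reimbursed separately.
First $157,000 at 40% = $62,800.00
Next $58,000 at 36% = $20,880.00
Remaining $704 at 27% = $190.08
Fee: $62,800.00 + $20,880.00 + $190.08 = $83,870.08
Referral share: 18% of $83,870.08 = $15,096.61; lead counsel retains $83,870.08 − $15,096.61 = $68,773.47.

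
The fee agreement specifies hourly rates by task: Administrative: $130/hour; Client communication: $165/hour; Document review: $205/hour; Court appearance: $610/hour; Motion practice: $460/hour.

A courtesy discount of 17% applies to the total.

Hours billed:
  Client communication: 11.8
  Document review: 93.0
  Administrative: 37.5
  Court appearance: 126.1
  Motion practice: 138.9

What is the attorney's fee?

Administrative: 37.5 × $130 = $4,875.00
Client communication: 11.8 × $165 = $1,947.00
Document review: 93.0 × $205 = $19,065.00
Court appearance: 126.1 × $610 = $76,921.00
Motion practice: 138.9 × $460 = $63,894.00
Subtotal: $166,702.00
Less 17% discount: −$28,339.34
Total: $166,702.00 − $28,339.34 = $138,362.66

$138,362.66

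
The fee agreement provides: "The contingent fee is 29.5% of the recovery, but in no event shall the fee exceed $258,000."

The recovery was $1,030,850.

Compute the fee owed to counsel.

29.5% of $1,030,850 = $304,100.75
That exceeds the $258,000 cap, so the fee is capped at $258,000.

$258,000.00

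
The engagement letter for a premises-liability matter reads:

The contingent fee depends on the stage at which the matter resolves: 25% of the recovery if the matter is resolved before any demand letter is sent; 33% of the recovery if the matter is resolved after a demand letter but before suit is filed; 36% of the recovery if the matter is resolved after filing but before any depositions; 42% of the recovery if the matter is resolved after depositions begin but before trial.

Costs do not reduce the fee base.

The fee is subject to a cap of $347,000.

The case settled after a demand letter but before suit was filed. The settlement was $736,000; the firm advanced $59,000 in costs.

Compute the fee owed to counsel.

$242,880.00

Fee base is the gross recovery, $736,000; costs are reimbursed separately.
The matter settled after a demand letter but before suit was filed, so the 33% rate applies.
$736,000 × 33% = $242,880.00
$242,880.00 is under the $347,000 cap.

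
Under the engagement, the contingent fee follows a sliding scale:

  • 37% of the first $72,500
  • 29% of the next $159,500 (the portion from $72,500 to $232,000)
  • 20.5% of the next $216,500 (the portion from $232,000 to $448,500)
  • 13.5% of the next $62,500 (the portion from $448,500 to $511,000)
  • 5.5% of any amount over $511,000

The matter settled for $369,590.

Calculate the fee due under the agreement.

First $72,500 at 37% = $26,825.00
Next $159,500 at 29% = $46,255.00
Remaining $137,590 at 20.5% = $28,205.95
Fee: $26,825.00 + $46,255.00 + $28,205.95 = $101,285.95

$101,285.95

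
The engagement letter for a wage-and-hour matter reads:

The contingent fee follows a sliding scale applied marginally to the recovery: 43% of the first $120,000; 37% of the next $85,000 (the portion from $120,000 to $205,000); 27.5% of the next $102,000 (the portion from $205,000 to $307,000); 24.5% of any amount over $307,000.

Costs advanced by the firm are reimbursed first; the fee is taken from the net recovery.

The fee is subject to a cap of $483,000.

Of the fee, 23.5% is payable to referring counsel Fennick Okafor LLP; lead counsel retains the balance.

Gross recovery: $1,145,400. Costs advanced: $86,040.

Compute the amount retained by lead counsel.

$226,002.57

Fee base (net of costs): $1,145,400 − $86,040 = $1,059,360
First $120,000 at 43% = $51,600.00
Next $85,000 at 37% = $31,450.00
Next $102,000 at 27.5% = $28,050.00
Remaining $752,360 at 24.5% = $184,328.20
Fee: $51,600.00 + $31,450.00 + $28,050.00 + $184,328.20 = $295,428.20
$295,428.20 is under the $483,000 cap.
Referral share: 23.5% of $295,428.20 = $69,425.63; lead counsel retains $295,428.20 − $69,425.63 = $226,002.57.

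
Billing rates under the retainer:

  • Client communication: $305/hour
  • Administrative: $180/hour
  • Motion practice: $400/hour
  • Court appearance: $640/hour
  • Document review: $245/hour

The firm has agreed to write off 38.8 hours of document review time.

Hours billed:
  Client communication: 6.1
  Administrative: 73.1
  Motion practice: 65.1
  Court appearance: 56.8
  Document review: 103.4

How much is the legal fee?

$93,237.50

Client communication: 6.1 × $305 = $1,860.50
Administrative: 73.1 × $180 = $13,158.00
Motion practice: 65.1 × $400 = $26,040.00
Court appearance: 56.8 × $640 = $36,352.00
Document review: 103.4 × $245 = $25,333.00
Subtotal: $102,743.50
Write-off: 38.8 × $245 = $9,506.00
Total: $102,743.50 − $9,506.00 = $93,237.50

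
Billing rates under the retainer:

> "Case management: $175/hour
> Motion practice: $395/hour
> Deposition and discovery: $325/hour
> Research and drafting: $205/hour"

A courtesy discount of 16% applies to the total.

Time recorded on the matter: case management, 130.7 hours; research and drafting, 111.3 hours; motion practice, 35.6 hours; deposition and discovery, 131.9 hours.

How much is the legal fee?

$86,199.54

Case management: 130.7 × $175 = $22,872.50
Motion practice: 35.6 × $395 = $14,062.00
Deposition and discovery: 131.9 × $325 = $42,867.50
Research and drafting: 111.3 × $205 = $22,816.50
Subtotal: $102,618.50
Less 16% discount: −$16,418.96
Total: $102,618.50 − $16,418.96 = $86,199.54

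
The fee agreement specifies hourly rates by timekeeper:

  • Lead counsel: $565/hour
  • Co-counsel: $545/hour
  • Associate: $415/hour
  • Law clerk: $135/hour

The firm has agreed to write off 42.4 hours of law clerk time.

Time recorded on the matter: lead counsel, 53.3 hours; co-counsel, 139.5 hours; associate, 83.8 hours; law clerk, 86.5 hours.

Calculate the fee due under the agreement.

Lead counsel: 53.3 × $565 = $30,114.50
Co-counsel: 139.5 × $545 = $76,027.50
Associate: 83.8 × $415 = $34,777.00
Law clerk: 86.5 × $135 = $11,677.50
Subtotal: $152,596.50
Write-off: 42.4 × $135 = $5,724.00
Total: $152,596.50 − $5,724.00 = $146,872.50

$146,872.50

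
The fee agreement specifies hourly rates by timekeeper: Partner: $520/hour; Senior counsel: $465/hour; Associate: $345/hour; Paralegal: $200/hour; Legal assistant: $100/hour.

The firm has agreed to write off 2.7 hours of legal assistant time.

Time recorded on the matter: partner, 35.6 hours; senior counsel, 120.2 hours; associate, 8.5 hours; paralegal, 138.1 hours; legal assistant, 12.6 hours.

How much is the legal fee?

Partner: 35.6 × $520 = $18,512.00
Senior counsel: 120.2 × $465 = $55,893.00
Associate: 8.5 × $345 = $2,932.50
Paralegal: 138.1 × $200 = $27,620.00
Legal assistant: 12.6 × $100 = $1,260.00
Subtotal: $106,217.50
Write-off: 2.7 × $100 = $270.00
Total: $106,217.50 − $270.00 = $105,947.50

$105,947.50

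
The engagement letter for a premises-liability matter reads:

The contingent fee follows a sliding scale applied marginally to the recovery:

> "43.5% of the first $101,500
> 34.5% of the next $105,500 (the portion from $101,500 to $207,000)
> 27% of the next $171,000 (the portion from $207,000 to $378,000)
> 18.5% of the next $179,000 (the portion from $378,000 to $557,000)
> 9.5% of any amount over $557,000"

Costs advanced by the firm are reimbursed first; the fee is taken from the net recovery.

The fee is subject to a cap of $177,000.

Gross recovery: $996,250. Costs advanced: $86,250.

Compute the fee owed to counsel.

Fee base (net of costs): $996,250 − $86,250 = $910,000
First $101,500 at 43.5% = $44,152.50
Next $105,500 at 34.5% = $36,397.50
Next $171,000 at 27% = $46,170.00
Next $179,000 at 18.5% = $33,115.00
Remaining $353,000 at 9.5% = $33,535.00
Fee: $44,152.50 + $36,397.50 + $46,170.00 + $33,115.00 + $33,535.00 = $193,370.00
$193,370.00 exceeds the $177,000 cap, so the fee is capped at $177,000.00.

$177,000.00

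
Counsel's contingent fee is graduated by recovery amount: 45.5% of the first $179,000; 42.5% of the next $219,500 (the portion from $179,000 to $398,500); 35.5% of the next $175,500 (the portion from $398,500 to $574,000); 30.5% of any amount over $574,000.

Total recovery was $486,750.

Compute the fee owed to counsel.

$206,061.25

First $179,000 at 45.5% = $81,445.00
Next $219,500 at 42.5% = $93,287.50
Remaining $88,250 at 35.5% = $31,328.75
Fee: $81,445.00 + $93,287.50 + $31,328.75 = $206,061.25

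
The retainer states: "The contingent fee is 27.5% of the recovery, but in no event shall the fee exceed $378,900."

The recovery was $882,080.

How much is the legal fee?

27.5% of $882,080 = $242,572.00
That is under the $378,900 cap.

$242,572.00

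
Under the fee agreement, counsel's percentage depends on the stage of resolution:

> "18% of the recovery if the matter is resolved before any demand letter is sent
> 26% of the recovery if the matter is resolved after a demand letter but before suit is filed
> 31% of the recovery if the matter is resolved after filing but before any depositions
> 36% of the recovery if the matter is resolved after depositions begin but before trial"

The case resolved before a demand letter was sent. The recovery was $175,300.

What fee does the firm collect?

The matter resolved before a demand letter was sent, so the 18% rate applies.
$175,300 × 18% = $31,554.00

$31,554.00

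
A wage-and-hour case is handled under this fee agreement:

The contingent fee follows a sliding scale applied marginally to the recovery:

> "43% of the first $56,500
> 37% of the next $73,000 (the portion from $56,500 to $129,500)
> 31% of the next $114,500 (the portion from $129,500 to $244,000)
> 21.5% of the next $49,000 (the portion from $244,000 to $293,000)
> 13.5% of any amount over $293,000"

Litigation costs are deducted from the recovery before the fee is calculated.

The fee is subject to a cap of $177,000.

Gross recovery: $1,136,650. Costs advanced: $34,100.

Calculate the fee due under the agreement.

$177,000.00

Fee base (net of costs): $1,136,650 − $34,100 = $1,102,550
First $56,500 at 43% = $24,295.00
Next $73,000 at 37% = $27,010.00
Next $114,500 at 31% = $35,495.00
Next $49,000 at 21.5% = $10,535.00
Remaining $809,550 at 13.5% = $109,289.25
Fee: $24,295.00 + $27,010.00 + $35,495.00 + $10,535.00 + $109,289.25 = $206,624.25
$206,624.25 exceeds the $177,000 cap, so the fee is capped at $177,000.00.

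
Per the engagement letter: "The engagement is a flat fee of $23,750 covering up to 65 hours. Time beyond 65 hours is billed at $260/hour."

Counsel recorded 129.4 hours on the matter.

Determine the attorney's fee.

$40,494.00

Flat fee: $23,750.00
Excess hours: 129.4 − 65 = 64.4
Overrun: 64.4 × $260 = $16,744.00
Total: $23,750.00 + $16,744.00 = $40,494.00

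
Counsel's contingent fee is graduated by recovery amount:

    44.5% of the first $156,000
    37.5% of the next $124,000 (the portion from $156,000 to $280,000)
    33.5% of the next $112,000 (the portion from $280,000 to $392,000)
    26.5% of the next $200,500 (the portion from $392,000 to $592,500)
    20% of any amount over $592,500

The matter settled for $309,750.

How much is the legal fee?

$125,886.25

First $156,000 at 44.5% = $69,420.00
Next $124,000 at 37.5% = $46,500.00
Remaining $29,750 at 33.5% = $9,966.25
Fee: $69,420.00 + $46,500.00 + $9,966.25 = $125,886.25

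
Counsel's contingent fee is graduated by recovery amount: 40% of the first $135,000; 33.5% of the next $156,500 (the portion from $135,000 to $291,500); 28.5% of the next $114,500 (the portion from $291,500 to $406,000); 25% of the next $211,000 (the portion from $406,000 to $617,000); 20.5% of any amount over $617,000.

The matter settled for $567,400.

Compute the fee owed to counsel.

$179,410.00

First $135,000 at 40% = $54,000.00
Next $156,500 at 33.5% = $52,427.50
Next $114,500 at 28.5% = $32,632.50
Remaining $161,400 at 25% = $40,350.00
Fee: $54,000.00 + $52,427.50 + $32,632.50 + $40,350.00 = $179,410.00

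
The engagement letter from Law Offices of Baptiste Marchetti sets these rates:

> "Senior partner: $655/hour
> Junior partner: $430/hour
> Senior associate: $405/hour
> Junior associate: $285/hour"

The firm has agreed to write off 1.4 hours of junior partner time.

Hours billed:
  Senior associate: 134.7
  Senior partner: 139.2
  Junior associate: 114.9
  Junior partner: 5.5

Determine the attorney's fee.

Senior partner: 139.2 × $655 = $91,176.00
Junior partner: 5.5 × $430 = $2,365.00
Senior associate: 134.7 × $405 = $54,553.50
Junior associate: 114.9 × $285 = $32,746.50
Subtotal: $180,841.00
Write-off: 1.4 × $430 = $602.00
Total: $180,841.00 − $602.00 = $180,239.00

$180,239.00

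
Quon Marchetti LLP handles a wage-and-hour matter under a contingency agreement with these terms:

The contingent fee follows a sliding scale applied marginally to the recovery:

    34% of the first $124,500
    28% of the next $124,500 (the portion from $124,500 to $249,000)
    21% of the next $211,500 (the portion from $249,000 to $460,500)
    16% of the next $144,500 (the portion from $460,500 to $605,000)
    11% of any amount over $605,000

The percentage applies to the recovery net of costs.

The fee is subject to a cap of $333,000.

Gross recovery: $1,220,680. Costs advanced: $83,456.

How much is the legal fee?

$203,269.64

Fee base (net of costs): $1,220,680 − $83,456 = $1,137,224
First $124,500 at 34% = $42,330.00
Next $124,500 at 28% = $34,860.00
Next $211,500 at 21% = $44,415.00
Next $144,500 at 16% = $23,120.00
Remaining $532,224 at 11% = $58,544.64
Fee: $42,330.00 + $34,860.00 + $44,415.00 + $23,120.00 + $58,544.64 = $203,269.64
$203,269.64 is under the $333,000 cap.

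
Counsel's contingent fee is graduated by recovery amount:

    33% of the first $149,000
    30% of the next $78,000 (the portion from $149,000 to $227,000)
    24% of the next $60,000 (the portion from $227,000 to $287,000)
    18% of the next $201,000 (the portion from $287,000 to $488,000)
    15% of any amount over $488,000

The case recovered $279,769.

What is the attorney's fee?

$85,234.56

First $149,000 at 33% = $49,170.00
Next $78,000 at 30% = $23,400.00
Remaining $52,769 at 24% = $12,664.56
Fee: $49,170.00 + $23,400.00 + $12,664.56 = $85,234.56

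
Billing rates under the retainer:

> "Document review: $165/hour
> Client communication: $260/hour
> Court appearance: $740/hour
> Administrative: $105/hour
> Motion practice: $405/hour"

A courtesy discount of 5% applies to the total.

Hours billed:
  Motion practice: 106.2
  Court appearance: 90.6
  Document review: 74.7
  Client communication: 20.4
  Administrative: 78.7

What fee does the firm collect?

$129,150.60

Document review: 74.7 × $165 = $12,325.50
Client communication: 20.4 × $260 = $5,304.00
Court appearance: 90.6 × $740 = $67,044.00
Administrative: 78.7 × $105 = $8,263.50
Motion practice: 106.2 × $405 = $43,011.00
Subtotal: $135,948.00
Less 5% discount: −$6,797.40
Total: $135,948.00 − $6,797.40 = $129,150.60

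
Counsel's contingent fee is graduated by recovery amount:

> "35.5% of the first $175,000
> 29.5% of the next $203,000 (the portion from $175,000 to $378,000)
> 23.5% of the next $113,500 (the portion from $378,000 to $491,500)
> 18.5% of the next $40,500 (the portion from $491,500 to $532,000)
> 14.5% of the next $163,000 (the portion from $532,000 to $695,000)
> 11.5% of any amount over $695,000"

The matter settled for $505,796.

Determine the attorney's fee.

$151,327.26

First $175,000 at 35.5% = $62,125.00
Next $203,000 at 29.5% = $59,885.00
Next $113,500 at 23.5% = $26,672.50
Remaining $14,296 at 18.5% = $2,644.76
Fee: $62,125.00 + $59,885.00 + $26,672.50 + $2,644.76 = $151,327.26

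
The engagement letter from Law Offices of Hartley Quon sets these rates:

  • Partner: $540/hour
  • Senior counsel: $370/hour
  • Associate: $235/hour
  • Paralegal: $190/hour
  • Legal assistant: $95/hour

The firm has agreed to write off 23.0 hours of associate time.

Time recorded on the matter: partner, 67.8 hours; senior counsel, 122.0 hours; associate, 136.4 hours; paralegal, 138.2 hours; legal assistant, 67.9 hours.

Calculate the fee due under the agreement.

Partner: 67.8 × $540 = $36,612.00
Senior counsel: 122.0 × $370 = $45,140.00
Associate: 136.4 × $235 = $32,054.00
Paralegal: 138.2 × $190 = $26,258.00
Legal assistant: 67.9 × $95 = $6,450.50
Subtotal: $146,514.50
Write-off: 23.0 × $235 = $5,405.00
Total: $146,514.50 − $5,405.00 = $141,109.50

$141,109.50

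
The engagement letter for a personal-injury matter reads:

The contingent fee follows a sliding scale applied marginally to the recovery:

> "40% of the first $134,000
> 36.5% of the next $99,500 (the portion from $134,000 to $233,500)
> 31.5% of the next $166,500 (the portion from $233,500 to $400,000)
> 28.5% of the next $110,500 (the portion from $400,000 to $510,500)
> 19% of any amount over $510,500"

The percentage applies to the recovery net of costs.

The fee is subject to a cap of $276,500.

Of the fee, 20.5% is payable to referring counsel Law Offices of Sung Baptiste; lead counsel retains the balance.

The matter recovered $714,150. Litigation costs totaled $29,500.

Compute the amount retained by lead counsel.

$164,522.07

Fee base (net of costs): $714,150 − $29,500 = $684,650
First $134,000 at 40% = $53,600.00
Next $99,500 at 36.5% = $36,317.50
Next $166,500 at 31.5% = $52,447.50
Next $110,500 at 28.5% = $31,492.50
Remaining $174,150 at 19% = $33,088.50
Fee: $53,600.00 + $36,317.50 + $52,447.50 + $31,492.50 + $33,088.50 = $206,946.00
$206,946.00 is under the $276,500 cap.
Referral share: 20.5% of $206,946.00 = $42,423.93; lead counsel retains $206,946.00 − $42,423.93 = $164,522.07.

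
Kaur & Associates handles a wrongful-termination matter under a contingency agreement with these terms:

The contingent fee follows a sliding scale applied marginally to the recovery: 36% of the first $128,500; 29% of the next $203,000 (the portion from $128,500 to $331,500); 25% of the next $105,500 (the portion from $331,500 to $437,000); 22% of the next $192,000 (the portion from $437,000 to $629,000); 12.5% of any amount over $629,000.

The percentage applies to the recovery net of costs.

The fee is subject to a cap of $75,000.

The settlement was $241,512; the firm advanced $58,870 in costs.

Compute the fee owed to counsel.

$61,961.18

Fee base (net of costs): $241,512 − $58,870 = $182,642
First $128,500 at 36% = $46,260.00
Remaining $54,142 at 29% = $15,701.18
Fee: $46,260.00 + $15,701.18 = $61,961.18
$61,961.18 is under the $75,000 cap.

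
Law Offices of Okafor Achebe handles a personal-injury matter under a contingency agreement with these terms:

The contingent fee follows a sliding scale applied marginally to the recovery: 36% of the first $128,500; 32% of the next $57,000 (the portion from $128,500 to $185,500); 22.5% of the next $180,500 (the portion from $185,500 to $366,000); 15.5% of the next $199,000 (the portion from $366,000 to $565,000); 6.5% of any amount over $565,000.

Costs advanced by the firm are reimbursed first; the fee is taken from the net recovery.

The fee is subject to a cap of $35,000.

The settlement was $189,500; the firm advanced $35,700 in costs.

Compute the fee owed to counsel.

Fee base (net of costs): $189,500 − $35,700 = $153,800
First $128,500 at 36% = $46,260.00
Remaining $25,300 at 32% = $8,096.00
Fee: $46,260.00 + $8,096.00 = $54,356.00
$54,356.00 exceeds the $35,000 cap, so the fee is capped at $35,000.00.

$35,000.00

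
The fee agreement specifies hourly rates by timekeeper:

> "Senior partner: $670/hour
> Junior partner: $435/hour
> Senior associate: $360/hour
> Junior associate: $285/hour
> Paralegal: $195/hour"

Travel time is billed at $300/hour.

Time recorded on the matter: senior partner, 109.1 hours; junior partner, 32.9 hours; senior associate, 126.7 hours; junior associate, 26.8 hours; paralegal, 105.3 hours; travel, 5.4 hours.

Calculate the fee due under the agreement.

$162,812.00

Senior partner: 109.1 × $670 = $73,097.00
Junior partner: 32.9 × $435 = $14,311.50
Senior associate: 126.7 × $360 = $45,612.00
Junior associate: 26.8 × $285 = $7,638.00
Paralegal: 105.3 × $195 = $20,533.50
Subtotal: $73,097.00 + $14,311.50 + $45,612.00 + $7,638.00 + $20,533.50 = $161,192.00
Travel: 5.4 × $300 = $1,620.00
Total: $161,192.00 + $1,620.00 = $162,812.00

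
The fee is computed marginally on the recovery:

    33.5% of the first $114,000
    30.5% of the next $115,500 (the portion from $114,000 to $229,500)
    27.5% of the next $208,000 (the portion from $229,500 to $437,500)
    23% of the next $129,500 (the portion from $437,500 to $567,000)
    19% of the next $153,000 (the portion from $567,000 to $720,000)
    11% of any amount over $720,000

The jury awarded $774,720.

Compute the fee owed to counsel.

First $114,000 at 33.5% = $38,190.00
Next $115,500 at 30.5% = $35,227.50
Next $208,000 at 27.5% = $57,200.00
Next $129,500 at 23% = $29,785.00
Next $153,000 at 19% = $29,070.00
Remaining $54,720 at 11% = $6,019.20
Fee: $38,190.00 + $35,227.50 + $57,200.00 + $29,785.00 + $29,070.00 + $6,019.20 = $195,491.70

$195,491.70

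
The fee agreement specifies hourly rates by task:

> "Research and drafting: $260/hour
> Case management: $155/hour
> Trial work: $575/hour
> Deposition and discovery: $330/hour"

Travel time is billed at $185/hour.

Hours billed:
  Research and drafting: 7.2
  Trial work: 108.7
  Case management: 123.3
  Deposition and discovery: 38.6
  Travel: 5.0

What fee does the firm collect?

$97,149.00

Research and drafting: 7.2 × $260 = $1,872.00
Case management: 123.3 × $155 = $19,111.50
Trial work: 108.7 × $575 = $62,502.50
Deposition and discovery: 38.6 × $330 = $12,738.00
Subtotal: $1,872.00 + $19,111.50 + $62,502.50 + $12,738.00 = $96,224.00
Travel: 5.0 × $185 = $925.00
Total: $96,224.00 + $925.00 = $97,149.00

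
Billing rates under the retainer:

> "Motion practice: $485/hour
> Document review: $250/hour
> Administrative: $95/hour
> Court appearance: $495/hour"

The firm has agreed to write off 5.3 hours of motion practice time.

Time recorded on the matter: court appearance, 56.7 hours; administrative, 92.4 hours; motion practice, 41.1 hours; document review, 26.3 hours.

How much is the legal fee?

Motion practice: 41.1 × $485 = $19,933.50
Document review: 26.3 × $250 = $6,575.00
Administrative: 92.4 × $95 = $8,778.00
Court appearance: 56.7 × $495 = $28,066.50
Subtotal: $63,353.00
Write-off: 5.3 × $485 = $2,570.50
Total: $63,353.00 − $2,570.50 = $60,782.50

$60,782.50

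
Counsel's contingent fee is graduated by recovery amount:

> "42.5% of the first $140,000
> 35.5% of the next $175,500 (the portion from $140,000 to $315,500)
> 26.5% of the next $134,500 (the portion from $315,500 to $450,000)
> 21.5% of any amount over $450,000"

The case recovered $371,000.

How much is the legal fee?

$136,510.00

First $140,000 at 42.5% = $59,500.00
Next $175,500 at 35.5% = $62,302.50
Remaining $55,500 at 26.5% = $14,707.50
Fee: $59,500.00 + $62,302.50 + $14,707.50 = $136,510.00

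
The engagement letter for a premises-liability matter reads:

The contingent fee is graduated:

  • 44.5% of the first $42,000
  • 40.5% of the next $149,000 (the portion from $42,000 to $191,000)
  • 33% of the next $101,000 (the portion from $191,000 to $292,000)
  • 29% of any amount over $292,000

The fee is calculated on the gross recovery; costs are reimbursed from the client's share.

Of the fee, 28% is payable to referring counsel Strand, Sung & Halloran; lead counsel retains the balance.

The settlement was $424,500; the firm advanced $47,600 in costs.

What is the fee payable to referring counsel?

Fee base is the gross recovery, $424,500; costs are reimbursed separately.
First $42,000 at 44.5% = $18,690.00
Next $149,000 at 40.5% = $60,345.00
Next $101,000 at 33% = $33,330.00
Remaining $132,500 at 29% = $38,425.00
Fee: $18,690.00 + $60,345.00 + $33,330.00 + $38,425.00 = $150,790.00
Referral share: 28% of $150,790.00 = $42,221.20; lead counsel retains $150,790.00 − $42,221.20 = $108,568.80.

$42,221.20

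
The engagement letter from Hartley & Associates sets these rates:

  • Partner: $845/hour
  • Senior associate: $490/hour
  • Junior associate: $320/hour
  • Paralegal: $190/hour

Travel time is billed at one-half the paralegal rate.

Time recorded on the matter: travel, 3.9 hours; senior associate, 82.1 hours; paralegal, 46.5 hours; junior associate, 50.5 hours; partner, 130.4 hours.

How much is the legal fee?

Partner: 130.4 × $845 = $110,188.00
Senior associate: 82.1 × $490 = $40,229.00
Junior associate: 50.5 × $320 = $16,160.00
Paralegal: 46.5 × $190 = $8,835.00
Subtotal: $110,188.00 + $40,229.00 + $16,160.00 + $8,835.00 = $175,412.00
Travel: 3.9 × ($190 ÷ 2) = 3.9 × $95.00 = $370.50
Total: $175,412.00 + $370.50 = $175,782.50

$175,782.50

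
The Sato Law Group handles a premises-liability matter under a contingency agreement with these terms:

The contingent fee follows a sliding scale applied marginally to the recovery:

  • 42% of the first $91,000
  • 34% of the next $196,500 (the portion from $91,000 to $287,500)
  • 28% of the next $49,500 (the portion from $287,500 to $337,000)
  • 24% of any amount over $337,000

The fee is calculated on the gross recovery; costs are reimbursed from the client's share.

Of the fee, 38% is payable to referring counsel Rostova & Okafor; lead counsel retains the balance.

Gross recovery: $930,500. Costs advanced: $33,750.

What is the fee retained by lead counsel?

$162,024.60

Fee base is the gross recovery, $930,500; costs are reimbursed separately.
First $91,000 at 42% = $38,220.00
Next $196,500 at 34% = $66,810.00
Next $49,500 at 28% = $13,860.00
Remaining $593,500 at 24% = $142,440.00
Fee: $38,220.00 + $66,810.00 + $13,860.00 + $142,440.00 = $261,330.00
Referral share: 38% of $261,330.00 = $99,305.40; lead counsel retains $261,330.00 − $99,305.40 = $162,024.60.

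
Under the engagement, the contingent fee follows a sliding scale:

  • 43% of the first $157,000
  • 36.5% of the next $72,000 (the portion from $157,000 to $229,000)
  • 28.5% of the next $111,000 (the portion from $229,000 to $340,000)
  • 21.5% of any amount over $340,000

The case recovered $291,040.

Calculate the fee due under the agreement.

First $157,000 at 43% = $67,510.00
Next $72,000 at 36.5% = $26,280.00
Remaining $62,040 at 28.5% = $17,681.40
Fee: $67,510.00 + $26,280.00 + $17,681.40 = $111,471.40

$111,471.40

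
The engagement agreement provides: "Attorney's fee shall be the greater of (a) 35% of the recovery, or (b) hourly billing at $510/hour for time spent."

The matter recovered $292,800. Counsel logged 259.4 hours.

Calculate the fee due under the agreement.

(a) 35% of $292,800 = $102,480.00
(b) 259.4 × $510 = $132,294.00
The greater is (b): $132,294.00.

$132,294.00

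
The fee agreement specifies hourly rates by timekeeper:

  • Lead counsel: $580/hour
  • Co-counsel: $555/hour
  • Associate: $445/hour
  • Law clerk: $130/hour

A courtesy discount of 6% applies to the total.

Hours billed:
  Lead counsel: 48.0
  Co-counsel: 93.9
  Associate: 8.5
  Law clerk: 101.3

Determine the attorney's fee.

$91,091.64

Lead counsel: 48.0 × $580 = $27,840.00
Co-counsel: 93.9 × $555 = $52,114.50
Associate: 8.5 × $445 = $3,782.50
Law clerk: 101.3 × $130 = $13,169.00
Subtotal: $96,906.00
Less 6% discount: −$5,814.36
Total: $96,906.00 − $5,814.36 = $91,091.64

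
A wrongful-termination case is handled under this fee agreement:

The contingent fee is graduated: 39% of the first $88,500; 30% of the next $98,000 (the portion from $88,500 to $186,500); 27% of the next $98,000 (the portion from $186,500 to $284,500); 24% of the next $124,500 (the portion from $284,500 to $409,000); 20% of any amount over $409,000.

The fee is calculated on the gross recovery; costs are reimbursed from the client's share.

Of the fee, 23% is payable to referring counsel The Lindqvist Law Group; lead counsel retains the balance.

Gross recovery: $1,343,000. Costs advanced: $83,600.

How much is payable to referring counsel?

Fee base is the gross recovery, $1,343,000; costs are reimbursed separately.
First $88,500 at 39% = $34,515.00
Next $98,000 at 30% = $29,400.00
Next $98,000 at 27% = $26,460.00
Next $124,500 at 24% = $29,880.00
Remaining $934,000 at 20% = $186,800.00
Fee: $34,515.00 + $29,400.00 + $26,460.00 + $29,880.00 + $186,800.00 = $307,055.00
Referral share: 23% of $307,055.00 = $70,622.65; lead counsel retains $307,055.00 − $70,622.65 = $236,432.35.

$70,622.65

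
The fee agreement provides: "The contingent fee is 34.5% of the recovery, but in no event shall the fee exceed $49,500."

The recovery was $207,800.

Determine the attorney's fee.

34.5% of $207,800 = $71,691.00
That exceeds the $49,500 cap, so the fee is capped at $49,500.

$49,500.00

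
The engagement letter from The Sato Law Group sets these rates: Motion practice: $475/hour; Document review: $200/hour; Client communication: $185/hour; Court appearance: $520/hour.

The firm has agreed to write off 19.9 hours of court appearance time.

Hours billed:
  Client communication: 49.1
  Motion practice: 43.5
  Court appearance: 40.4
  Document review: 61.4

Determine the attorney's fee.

$52,686.00

Motion practice: 43.5 × $475 = $20,662.50
Document review: 61.4 × $200 = $12,280.00
Client communication: 49.1 × $185 = $9,083.50
Court appearance: 40.4 × $520 = $21,008.00
Subtotal: $63,034.00
Write-off: 19.9 × $520 = $10,348.00
Total: $63,034.00 − $10,348.00 = $52,686.00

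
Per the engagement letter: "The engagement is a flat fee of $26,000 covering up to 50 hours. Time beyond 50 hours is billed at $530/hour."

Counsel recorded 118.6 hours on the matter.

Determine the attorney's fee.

Flat fee: $26,000.00
Excess hours: 118.6 − 50 = 68.6
Overrun: 68.6 × $530 = $36,358.00
Total: $26,000.00 + $36,358.00 = $62,358.00

$62,358.00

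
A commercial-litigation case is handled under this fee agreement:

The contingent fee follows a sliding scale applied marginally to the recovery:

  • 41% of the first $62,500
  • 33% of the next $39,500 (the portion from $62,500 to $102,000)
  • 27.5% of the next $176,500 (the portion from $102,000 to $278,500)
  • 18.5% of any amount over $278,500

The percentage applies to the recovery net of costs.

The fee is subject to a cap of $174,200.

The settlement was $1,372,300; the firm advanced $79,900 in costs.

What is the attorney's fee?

$174,200.00

Fee base (net of costs): $1,372,300 − $79,900 = $1,292,400
First $62,500 at 41% = $25,625.00
Next $39,500 at 33% = $13,035.00
Next $176,500 at 27.5% = $48,537.50
Remaining $1,013,900 at 18.5% = $187,571.50
Fee: $25,625.00 + $13,035.00 + $48,537.50 + $187,571.50 = $274,769.00
$274,769.00 exceeds the $174,200 cap, so the fee is capped at $174,200.00.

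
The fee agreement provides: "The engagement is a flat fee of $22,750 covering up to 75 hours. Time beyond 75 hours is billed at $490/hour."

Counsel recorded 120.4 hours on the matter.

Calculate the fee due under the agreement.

Flat fee: $22,750.00
Excess hours: 120.4 − 75 = 45.4
Overrun: 45.4 × $490 = $22,246.00
Total: $22,750.00 + $22,246.00 = $44,996.00

$44,996.00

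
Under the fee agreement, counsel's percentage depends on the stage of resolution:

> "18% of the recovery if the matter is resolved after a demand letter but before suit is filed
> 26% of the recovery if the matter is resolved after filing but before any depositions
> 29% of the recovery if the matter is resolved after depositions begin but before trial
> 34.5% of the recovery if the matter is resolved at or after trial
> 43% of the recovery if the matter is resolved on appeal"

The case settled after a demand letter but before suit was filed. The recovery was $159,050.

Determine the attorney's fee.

$28,629.00

The matter settled after a demand letter but before suit was filed, so the 18% rate applies.
$159,050 × 18% = $28,629.00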